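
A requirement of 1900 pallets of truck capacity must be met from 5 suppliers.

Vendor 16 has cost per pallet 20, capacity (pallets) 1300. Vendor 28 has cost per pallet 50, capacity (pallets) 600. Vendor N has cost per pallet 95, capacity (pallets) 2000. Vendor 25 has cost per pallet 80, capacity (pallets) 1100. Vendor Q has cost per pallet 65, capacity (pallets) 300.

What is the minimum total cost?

Use suppliers in increasing cost order.
Vendor 16 (20): use full 1300 ; 600 pallets to go.
Take 600 from Vendor 28 at 50 ; need 0 more.
Vendor Q, Vendor 25, Vendor N: unused.
Cost = 1300×20 + 600×50 = 56000.

56000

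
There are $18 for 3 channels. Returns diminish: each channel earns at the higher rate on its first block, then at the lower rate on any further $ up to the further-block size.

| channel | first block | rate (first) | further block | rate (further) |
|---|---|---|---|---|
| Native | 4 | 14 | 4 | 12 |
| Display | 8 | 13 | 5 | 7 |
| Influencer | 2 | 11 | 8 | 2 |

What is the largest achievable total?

230

Treat each block as its own option and order by rate: Native/T1 14 > Display/T1 13 > Native/T2 12 > Influencer/T1 11 > Display/T2 7 > Influencer/T2 2.
Native/T1 (14): +4 → 14 left.
Display/T1 (13): +8 → 6 left.
Fill Native T2 block (4 at 12) → 2 left.
Influencer/T1 (11): +2 → 0 left.
Total = 14×4 + 13×8 + 12×4 + 11×2 = 230.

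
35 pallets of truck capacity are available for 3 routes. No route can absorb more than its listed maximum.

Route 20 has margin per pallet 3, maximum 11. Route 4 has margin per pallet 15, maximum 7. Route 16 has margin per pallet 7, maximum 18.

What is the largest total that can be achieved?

Rank by margin per pallet: Route 4 15 > Route 16 7 > Route 20 3.
Give Route 4 7 to hit its cap of 7 → 28 left.
Route 16: +18 to 18 (cap) → 10 left.
Only 10 left; Route 20 takes them to reach 10.
Total = 3×10 + 15×7 + 7×18 = 261.

261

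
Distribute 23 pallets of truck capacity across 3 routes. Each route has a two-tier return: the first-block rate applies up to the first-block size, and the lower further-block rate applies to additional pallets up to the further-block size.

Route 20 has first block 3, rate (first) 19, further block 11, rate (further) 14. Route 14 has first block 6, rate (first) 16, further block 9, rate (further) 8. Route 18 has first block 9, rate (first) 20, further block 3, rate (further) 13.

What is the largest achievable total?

Order all 6 blocks by rate: Route 18/first 20 > Route 20/first 19 > Route 14/first 16 > Route 20/second 14 > Route 18/second 13 > Route 14/second 8.
Route 18/first (20): +9 — 14 left.
Route 20 first at 19: fill all 3 — 11 left.
Route 14 first at 16: fill all 6 — 5 left.
Route 20/second: +5 of 11 at 14; pool empty.
Total = 20×9 + 19×3 + 16×6 + 14×5 = 403.

403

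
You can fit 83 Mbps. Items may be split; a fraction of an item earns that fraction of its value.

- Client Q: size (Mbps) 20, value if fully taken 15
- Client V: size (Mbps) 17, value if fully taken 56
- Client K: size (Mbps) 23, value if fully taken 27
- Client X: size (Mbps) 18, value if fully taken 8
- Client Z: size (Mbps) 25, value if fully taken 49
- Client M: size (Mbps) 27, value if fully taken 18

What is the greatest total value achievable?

Rank by value-to-size ratio: Client V 56/17≈3.29, Client Z 49/25≈1.96, Client K 27/23≈1.17, Client Q 15/20≈0.75, Client M 18/27≈0.667, Client X 8/18≈0.444.
Take all of Client V (17 Mbps, value 56) ; 66 Mbps left.
Take all of Client Z (25 Mbps, value 49) ; 41 Mbps left.
Client K: take in full, 23 Mbps for value 27 ; 18 left.
Only 18 Mbps remain; take 18/20 of Client Q for value 15×18/20 = 13.5.
Total value = 145.5.

145.5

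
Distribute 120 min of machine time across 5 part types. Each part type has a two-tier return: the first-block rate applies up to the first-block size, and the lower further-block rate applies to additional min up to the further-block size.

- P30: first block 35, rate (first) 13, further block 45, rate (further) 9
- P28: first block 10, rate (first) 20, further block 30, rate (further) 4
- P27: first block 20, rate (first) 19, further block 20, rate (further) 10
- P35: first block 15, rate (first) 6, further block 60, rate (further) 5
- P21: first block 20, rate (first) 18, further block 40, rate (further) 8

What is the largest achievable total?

Order all 10 blocks by rate: P28/first 20 > P27/first 19 > P21/first 18 > P30/first 13 > P27/second 10 > P30/second 9 > P21/second 8 > P35/first 6 > P35/second 5 > P28/second 4.
Fill P28 first block (10 at 20) → 110 left.
P27/first (19): +20 → 90 left.
P21/first (18): +20 → 70 left.
P30 first at 13: fill all 35 → 35 left.
P27 second at 10: fill all 20 → 15 left.
15 remain; put them into P30 second at 9.
Total = 20×10 + 19×20 + 18×20 + 13×35 + 10×20 + 9×15 = 1730.

1730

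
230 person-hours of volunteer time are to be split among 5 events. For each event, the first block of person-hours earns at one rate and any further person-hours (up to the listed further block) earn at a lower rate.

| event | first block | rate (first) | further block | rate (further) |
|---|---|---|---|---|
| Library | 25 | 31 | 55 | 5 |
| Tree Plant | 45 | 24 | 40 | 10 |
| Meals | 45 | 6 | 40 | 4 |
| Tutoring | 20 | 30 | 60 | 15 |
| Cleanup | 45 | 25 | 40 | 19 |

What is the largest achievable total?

Treat each block as its own option and order by rate: Library/T1 31 > Tutoring/T1 30 > Cleanup/T1 25 > Tree Plant/T1 24 > Cleanup/T2 19 > Tutoring/T2 15 > Tree Plant/T2 10 > Meals/T1 6 > Library/T2 5 > Meals/T2 4.
Library T1 at 31: fill all 25 — 205 left.
Fill Tutoring T1 block (20 at 30) — 185 left.
Cleanup/T1 (25): +45 — 140 left.
Fill Tree Plant T1 block (45 at 24) — 95 left.
Fill Cleanup T2 block (40 at 19) — 55 left.
Tutoring/T2: +55 of 60 at 15; pool empty.
Total = 31×25 + 30×20 + 25×45 + 24×45 + 19×40 + 15×55 = 5165.

5165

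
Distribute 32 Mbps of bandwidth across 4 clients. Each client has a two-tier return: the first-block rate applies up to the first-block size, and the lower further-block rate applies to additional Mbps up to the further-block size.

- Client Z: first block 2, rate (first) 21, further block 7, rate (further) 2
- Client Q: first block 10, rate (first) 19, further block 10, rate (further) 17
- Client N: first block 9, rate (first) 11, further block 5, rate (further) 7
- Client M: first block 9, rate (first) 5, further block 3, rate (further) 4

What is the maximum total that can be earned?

Order all 8 blocks by rate: Client Z/tier1 21 > Client Q/tier1 19 > Client Q/tier2 17 > Client N/tier1 11 > Client N/tier2 7 > Client M/tier1 5 > Client M/tier2 4 > Client Z/tier2 2.
Client Z/tier1 (21): +2 — 30 left.
Fill Client Q tier1 block (10 at 19) — 20 left.
Fill Client Q tier2 block (10 at 17) — 10 left.
Fill Client N tier1 block (9 at 11) — 1 left.
Client N tier2 at 7: only 1 left, fill 1.
Total = 21×2 + 19×10 + 17×10 + 11×9 + 7×1 = 508.

508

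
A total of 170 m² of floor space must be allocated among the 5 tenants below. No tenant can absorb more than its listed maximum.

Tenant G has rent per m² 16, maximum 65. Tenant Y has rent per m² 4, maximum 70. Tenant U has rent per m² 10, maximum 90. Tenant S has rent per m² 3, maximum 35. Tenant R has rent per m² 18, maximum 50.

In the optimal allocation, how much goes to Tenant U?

55

Highest rent per m² first: Tenant R 18 > Tenant G 16 > Tenant U 10 > Tenant Y 4 > Tenant S 3.
Tenant R takes 50 to reach its cap of 50 — 120 left.
Tenant G: +65 to 65 (cap) — 55 left.
Tenant U: +55 (room for 90) → 55. Pool exhausted.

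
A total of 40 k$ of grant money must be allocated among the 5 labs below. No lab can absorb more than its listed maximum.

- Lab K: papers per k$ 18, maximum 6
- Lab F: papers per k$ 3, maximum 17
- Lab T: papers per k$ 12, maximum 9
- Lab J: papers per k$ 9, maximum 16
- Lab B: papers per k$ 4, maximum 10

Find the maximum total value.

Rank by papers per k$: Lab K 18 > Lab T 12 > Lab J 9 > Lab B 4 > Lab F 3.
Give Lab K 6 to hit its cap of 6 — 34 left.
Lab T takes 9 to reach its cap of 9 — 25 left.
Lab J: +16 to 16 (cap) — 9 left.
Lab B has room for 10 but only 9 remain, so it gets 9.
Total = 18×6 + 12×9 + 9×16 + 4×9 = 396.

396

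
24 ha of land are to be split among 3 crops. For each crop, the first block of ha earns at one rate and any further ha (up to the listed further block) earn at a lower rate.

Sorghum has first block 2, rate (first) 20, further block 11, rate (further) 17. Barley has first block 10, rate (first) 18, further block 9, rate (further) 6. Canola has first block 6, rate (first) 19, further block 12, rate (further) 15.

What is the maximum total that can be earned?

Rank every tier by rate: Sorghum/T1 20 > Canola/T1 19 > Barley/T1 18 > Sorghum/T2 17 > Canola/T2 15 > Barley/T2 6.
Fill Sorghum T1 block (2 at 20) ; 22 left.
Fill Canola T1 block (6 at 19) ; 16 left.
Barley/T1 (18): +10 ; 6 left.
Sorghum/T2: +6 of 11 at 17; pool empty.
Total = 20×2 + 19×6 + 18×10 + 17×6 = 436.

436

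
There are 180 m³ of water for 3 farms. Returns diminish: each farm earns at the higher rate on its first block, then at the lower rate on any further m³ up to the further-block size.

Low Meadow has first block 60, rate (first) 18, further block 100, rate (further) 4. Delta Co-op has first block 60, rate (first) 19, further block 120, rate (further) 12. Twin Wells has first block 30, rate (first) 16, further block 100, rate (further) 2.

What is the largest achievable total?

3060

Rank every tier by rate: Delta Co-op/T1 19 > Low Meadow/T1 18 > Twin Wells/T1 16 > Delta Co-op/T2 12 > Low Meadow/T2 4 > Twin Wells/T2 2.
Delta Co-op T1 at 19: fill all 60 → 120 left.
Low Meadow/T1 (18): +60 → 60 left.
Fill Twin Wells T1 block (30 at 16) → 30 left.
30 remain; put them into Delta Co-op T2 at 12.
Total = 19×60 + 18×60 + 16×30 + 12×30 = 3060.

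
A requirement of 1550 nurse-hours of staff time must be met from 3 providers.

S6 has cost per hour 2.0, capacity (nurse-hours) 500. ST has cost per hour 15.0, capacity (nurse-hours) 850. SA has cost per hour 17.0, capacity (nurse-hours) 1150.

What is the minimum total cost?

17150

Fill from the cheapest provider first.
S6 at 2.0: take all 500 nurse-hours — 1050 still needed.
Take 850 from ST at 15.0 — need 200 more.
SA at 17.0: take 200 of its 1150 — requirement met.
Cost = 500×2.0 + 850×15.0 + 200×17.0 = 17150.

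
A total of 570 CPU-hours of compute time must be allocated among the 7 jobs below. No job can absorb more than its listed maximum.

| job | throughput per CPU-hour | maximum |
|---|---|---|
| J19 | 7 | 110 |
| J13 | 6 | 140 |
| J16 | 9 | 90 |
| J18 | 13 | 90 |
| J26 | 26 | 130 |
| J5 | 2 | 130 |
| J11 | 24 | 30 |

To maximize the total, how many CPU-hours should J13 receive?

Rank by throughput per CPU-hour: J26 26 > J11 24 > J18 13 > J16 9 > J19 7 > J13 6 > J5 2.
J26: +130 to 130 (cap) — 440 left.
Give J11 30 to hit its cap of 30 — 410 left.
Give J18 90 to hit its cap of 90 — 320 left.
J16 takes 90 to reach its cap of 90 — 230 left.
Give J19 110 to hit its cap of 110 — 120 left.
Only 120 left; J13 takes them to reach 120.

120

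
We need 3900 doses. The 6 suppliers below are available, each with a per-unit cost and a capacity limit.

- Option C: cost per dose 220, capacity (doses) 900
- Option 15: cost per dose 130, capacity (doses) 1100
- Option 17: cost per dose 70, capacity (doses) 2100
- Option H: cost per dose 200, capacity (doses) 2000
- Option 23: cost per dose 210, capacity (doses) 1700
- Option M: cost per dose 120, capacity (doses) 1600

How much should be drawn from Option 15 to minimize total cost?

Cheapest first:
Option 17 (70): use full 2100 → 1800 doses to go.
Take 1600 from Option M at 120 → need 200 more.
Option 15 at 130: take 200 of its 1100 → requirement met.
Option H, Option 23, Option C: unused.

200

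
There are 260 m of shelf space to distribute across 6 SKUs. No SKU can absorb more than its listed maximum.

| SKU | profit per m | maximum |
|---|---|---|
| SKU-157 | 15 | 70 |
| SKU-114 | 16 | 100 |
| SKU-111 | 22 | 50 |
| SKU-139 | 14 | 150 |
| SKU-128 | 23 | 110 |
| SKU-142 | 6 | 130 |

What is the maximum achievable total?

5230

Highest profit per m first: SKU-128 23 > SKU-111 22 > SKU-114 16 > SKU-157 15 > SKU-139 14 > SKU-142 6.
SKU-128 takes 110 to reach its cap of 110 — 150 left.
SKU-111 takes 50 to reach its cap of 50 — 100 left.
SKU-114: +100 to 100 (cap) — 0 left.
Total = 16×100 + 22×50 + 23×110 = 5230.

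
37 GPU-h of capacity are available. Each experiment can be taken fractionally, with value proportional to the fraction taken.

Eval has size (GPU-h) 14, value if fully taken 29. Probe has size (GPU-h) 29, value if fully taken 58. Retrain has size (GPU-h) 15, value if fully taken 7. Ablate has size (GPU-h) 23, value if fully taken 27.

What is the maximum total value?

75

Best value per unit of size first: Eval 29/14≈2.07, Probe 58/29≈2, Ablate 27/23≈1.17, Retrain 7/15≈0.467.
Eval: take in full, 14 GPU-h for value 29 ; 23 left.
Fill the last 23 GPU-h with part of Probe: 23/29 of it earns 46.
Total value = 75.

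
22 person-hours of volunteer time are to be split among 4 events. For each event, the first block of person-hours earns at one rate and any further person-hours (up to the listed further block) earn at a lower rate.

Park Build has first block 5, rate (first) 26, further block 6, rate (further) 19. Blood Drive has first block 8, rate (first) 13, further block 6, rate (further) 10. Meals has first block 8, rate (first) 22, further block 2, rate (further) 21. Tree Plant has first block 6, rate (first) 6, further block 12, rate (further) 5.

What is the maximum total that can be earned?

475

Rank every tier by rate: Park Build/tier1 26 > Meals/tier1 22 > Meals/tier2 21 > Park Build/tier2 19 > Blood Drive/tier1 13 > Blood Drive/tier2 10 > Tree Plant/tier1 6 > Tree Plant/tier2 5.
Park Build/tier1 (26): +5 → 17 left.
Meals/tier1 (22): +8 → 9 left.
Meals/tier2 (21): +2 → 7 left.
Fill Park Build tier2 block (6 at 19) → 1 left.
1 remain; put them into Blood Drive tier1 at 13.
Total = 26×5 + 22×8 + 21×2 + 19×6 + 13×1 = 475.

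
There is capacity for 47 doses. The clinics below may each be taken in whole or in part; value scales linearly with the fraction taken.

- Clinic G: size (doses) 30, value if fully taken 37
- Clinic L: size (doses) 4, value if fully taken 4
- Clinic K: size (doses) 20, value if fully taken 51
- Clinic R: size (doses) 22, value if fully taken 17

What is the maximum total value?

Sort by value density: Clinic K 51/20≈2.55, Clinic G 37/30≈1.23, Clinic L 4/4≈1, Clinic R 17/22≈0.773.
All 20 doses of Clinic K fit (value 51) → 27 remain.
Fill the last 27 doses with part of Clinic G: 27/30 of it earns 33.3.
Total value = 84.3.

84.3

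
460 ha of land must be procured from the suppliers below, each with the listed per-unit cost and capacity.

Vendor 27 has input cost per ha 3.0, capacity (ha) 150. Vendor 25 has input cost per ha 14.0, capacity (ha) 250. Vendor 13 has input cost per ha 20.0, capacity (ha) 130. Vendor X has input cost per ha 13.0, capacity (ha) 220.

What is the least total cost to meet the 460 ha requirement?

4570

Fill from the cheapest supplier first.
Take 150 from Vendor 27 at 3.0 → need 310 more.
Take 220 from Vendor X at 13.0 → need 90 more.
Vendor 25 at 14.0: take 90 of its 250 → requirement met.
Vendor 13: unused.
Cost = 150×3.0 + 220×13.0 + 90×14.0 = 4570.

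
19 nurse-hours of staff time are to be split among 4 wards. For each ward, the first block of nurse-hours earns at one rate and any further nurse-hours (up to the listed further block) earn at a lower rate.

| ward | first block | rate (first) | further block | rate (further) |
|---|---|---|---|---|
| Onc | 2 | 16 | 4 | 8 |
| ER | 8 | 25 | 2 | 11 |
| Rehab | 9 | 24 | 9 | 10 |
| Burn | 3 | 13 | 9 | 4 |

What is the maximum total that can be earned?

Treat each block as its own option and order by rate: ER/first 25 > Rehab/first 24 > Onc/first 16 > Burn/first 13 > ER/second 11 > Rehab/second 10 > Onc/second 8 > Burn/second 4.
ER first at 25: fill all 8 → 11 left.
Fill Rehab first block (9 at 24) → 2 left.
Onc first at 16: fill all 2 → 0 left.
Total = 25×8 + 24×9 + 16×2 = 448.

448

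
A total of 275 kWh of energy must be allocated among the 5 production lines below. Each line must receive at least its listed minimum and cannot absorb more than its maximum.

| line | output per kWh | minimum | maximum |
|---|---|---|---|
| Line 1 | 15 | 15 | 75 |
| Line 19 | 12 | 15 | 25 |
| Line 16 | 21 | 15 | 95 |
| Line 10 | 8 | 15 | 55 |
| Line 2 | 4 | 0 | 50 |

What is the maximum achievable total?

3960

Meeting every minimum uses 15+15+15+15+0 = 60 kWh, leaving 215.
Highest output per kWh first: Line 16 21 > Line 1 15 > Line 19 12 > Line 10 8 > Line 2 4.
Line 16 takes 80 more to reach its cap of 95 → 135 left.
Give Line 1 60 more to hit its cap of 75 → 75 left.
Line 19: +10 to 25 (cap) → 65 left.
Line 10 takes 40 more to reach its cap of 55 → 25 left.
Only 25 left; Line 2 takes them to reach 25.
Total = 15×75 + 12×25 + 21×95 + 8×55 + 4×25 = 3960.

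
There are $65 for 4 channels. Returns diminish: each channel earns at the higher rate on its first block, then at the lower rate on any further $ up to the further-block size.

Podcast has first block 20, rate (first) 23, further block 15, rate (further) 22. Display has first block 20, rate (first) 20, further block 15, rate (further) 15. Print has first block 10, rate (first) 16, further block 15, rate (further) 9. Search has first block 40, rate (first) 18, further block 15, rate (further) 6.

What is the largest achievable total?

1370

Order all 8 blocks by rate: Podcast/first 23 > Podcast/second 22 > Display/first 20 > Search/first 18 > Print/first 16 > Display/second 15 > Print/second 9 > Search/second 6.
Fill Podcast first block (20 at 23) → 45 left.
Fill Podcast second block (15 at 22) → 30 left.
Display first at 20: fill all 20 → 10 left.
Search/first: +10 of 40 at 18; pool empty.
Total = 23×20 + 22×15 + 20×20 + 18×10 = 1370.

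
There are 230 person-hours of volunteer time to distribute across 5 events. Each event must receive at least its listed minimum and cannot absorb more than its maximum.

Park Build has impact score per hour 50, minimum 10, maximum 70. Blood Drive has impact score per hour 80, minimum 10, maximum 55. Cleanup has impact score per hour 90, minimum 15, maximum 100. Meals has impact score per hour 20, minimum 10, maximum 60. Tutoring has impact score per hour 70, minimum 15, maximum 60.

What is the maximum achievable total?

17950

Meeting every minimum uses 10+10+15+10+15 = 60 person-hours, leaving 170.
Order the events by impact score per hour: Cleanup 90 > Blood Drive 80 > Tutoring 70 > Park Build 50 > Meals 20.
Give Cleanup 85 more to hit its cap of 100 ; 85 left.
Blood Drive: +45 to 55 (cap) ; 40 left.
Only 40 left; Tutoring takes them to reach 55.
Total = 50×10 + 80×55 + 90×100 + 20×10 + 70×55 = 17950.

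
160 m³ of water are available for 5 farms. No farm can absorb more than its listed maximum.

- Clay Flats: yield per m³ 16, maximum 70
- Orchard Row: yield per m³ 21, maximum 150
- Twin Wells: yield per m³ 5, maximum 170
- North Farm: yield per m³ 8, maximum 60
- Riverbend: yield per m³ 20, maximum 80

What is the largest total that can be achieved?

Order the farms by yield per m³: Orchard Row 21 > Riverbend 20 > Clay Flats 16 > North Farm 8 > Twin Wells 5.
Orchard Row: +150 to 150 (cap) ; 10 left.
Riverbend: +10 (room for 80) → 10. Pool exhausted.
Total = 21×150 + 20×10 = 3350.

3350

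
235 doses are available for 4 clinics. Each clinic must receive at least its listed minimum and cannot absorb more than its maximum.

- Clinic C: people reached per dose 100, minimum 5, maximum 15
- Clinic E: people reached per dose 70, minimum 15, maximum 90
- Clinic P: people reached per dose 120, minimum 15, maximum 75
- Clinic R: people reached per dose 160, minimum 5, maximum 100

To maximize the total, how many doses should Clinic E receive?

45

Meeting every minimum uses 5+15+15+5 = 40 doses, leaving 195.
Order the clinics by people reached per dose: Clinic R 160 > Clinic P 120 > Clinic C 100 > Clinic E 70.
Give Clinic R 95 more to hit its cap of 100 — 100 left.
Give Clinic P 60 more to hit its cap of 75 — 40 left.
Give Clinic C 10 more to hit its cap of 15 — 30 left.
Clinic E: +30 (room for 75) → 45. Pool exhausted.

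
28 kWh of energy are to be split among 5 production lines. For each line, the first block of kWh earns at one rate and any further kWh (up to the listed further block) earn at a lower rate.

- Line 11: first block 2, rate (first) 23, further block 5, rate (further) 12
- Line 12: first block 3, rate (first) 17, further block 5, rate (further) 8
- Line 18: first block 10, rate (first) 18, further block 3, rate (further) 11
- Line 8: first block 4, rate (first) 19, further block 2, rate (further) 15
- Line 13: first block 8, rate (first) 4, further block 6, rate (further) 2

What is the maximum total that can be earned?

465

Order all 10 blocks by rate: Line 11/T1 23 > Line 8/T1 19 > Line 18/T1 18 > Line 12/T1 17 > Line 8/T2 15 > Line 11/T2 12 > Line 18/T2 11 > Line 12/T2 8 > Line 13/T1 4 > Line 13/T2 2.
Line 11/T1 (23): +2 → 26 left.
Fill Line 8 T1 block (4 at 19) → 22 left.
Fill Line 18 T1 block (10 at 18) → 12 left.
Line 12 T1 at 17: fill all 3 → 9 left.
Line 8 T2 at 15: fill all 2 → 7 left.
Line 11/T2 (12): +5 → 2 left.
Line 18 T2 at 11: only 2 left, fill 2.
Total = 23×2 + 19×4 + 18×10 + 17×3 + 15×2 + 12×5 + 11×2 = 465.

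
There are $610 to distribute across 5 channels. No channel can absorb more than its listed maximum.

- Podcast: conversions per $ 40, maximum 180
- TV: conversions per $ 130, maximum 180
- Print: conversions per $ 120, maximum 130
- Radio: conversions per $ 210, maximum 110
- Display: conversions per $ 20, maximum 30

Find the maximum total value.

69500

Highest conversions per $ first: Radio 210 > TV 130 > Print 120 > Podcast 40 > Display 20.
Radio takes 110 to reach its cap of 110 → 500 left.
TV takes 180 to reach its cap of 180 → 320 left.
Print takes 130 to reach its cap of 130 → 190 left.
Podcast: +180 to 180 (cap) → 10 left.
Only 10 left; Display takes them to reach 10.
Total = 40×180 + 130×180 + 120×130 + 210×110 + 20×10 = 69500.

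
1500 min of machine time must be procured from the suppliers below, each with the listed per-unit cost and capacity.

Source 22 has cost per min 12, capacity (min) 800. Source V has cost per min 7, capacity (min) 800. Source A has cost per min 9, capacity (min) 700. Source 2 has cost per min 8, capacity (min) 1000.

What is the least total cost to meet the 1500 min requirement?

11200

Cheapest first:
Source V at 7: take all 800 min — 700 still needed.
Source 2 at 8: take 700 of its 1000 — requirement met.
Source A, Source 22: unused.
Cost = 800×7 + 700×8 = 11200.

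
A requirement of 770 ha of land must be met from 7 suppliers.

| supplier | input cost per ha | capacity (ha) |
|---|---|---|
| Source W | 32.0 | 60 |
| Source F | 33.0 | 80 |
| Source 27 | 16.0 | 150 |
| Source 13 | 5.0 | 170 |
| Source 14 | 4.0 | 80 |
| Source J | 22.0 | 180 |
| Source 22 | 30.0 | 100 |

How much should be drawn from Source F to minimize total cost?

Fill from the cheapest supplier first.
Take 80 from Source 14 at 4.0 ; need 690 more.
Source 13 (5.0): use full 170 ; 520 ha to go.
Source 27 at 16.0: take all 150 ha ; 370 still needed.
Source J at 22.0: take all 180 ha ; 190 still needed.
Take 100 from Source 22 at 30.0 ; need 90 more.
Take 60 from Source W at 32.0 ; need 30 more.
Source F (33.0): take the remaining 30 ; done.

30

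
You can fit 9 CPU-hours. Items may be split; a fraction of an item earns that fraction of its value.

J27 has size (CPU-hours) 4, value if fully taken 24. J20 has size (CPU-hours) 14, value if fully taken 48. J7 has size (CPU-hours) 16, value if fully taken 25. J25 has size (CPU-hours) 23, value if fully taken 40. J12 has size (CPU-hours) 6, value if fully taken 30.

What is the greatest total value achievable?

Rank by value-to-size ratio: J27 24/4≈6, J12 30/6≈5, J20 48/14≈3.43, J25 40/23≈1.74, J7 25/16≈1.56.
Take all of J27 (4 CPU-hours, value 24) — 5 CPU-hours left.
Only 5 CPU-hours remain; take 5/6 of J12 for value 30×5/6 = 25.
Total value = 49.

49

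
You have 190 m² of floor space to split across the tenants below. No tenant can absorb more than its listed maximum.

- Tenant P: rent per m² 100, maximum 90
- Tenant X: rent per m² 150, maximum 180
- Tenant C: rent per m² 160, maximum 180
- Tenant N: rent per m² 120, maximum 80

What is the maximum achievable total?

Order the tenants by rent per m²: Tenant C 160 > Tenant X 150 > Tenant N 120 > Tenant P 100.
Tenant C: +180 to 180 (cap) — 10 left.
Only 10 left; Tenant X takes them to reach 10.
Total = 150×10 + 160×180 = 30300.

30300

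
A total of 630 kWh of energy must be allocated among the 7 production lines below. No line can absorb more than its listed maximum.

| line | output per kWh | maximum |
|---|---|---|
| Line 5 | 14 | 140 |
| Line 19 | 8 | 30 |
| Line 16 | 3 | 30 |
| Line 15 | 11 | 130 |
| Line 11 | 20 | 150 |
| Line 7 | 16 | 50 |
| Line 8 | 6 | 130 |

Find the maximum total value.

8210

Order the production lines by output per kWh: Line 11 20 > Line 7 16 > Line 5 14 > Line 15 11 > Line 19 8 > Line 8 6 > Line 16 3.
Give Line 11 150 to hit its cap of 150 — 480 left.
Line 7 takes 50 to reach its cap of 50 — 430 left.
Line 5: +140 to 140 (cap) — 290 left.
Line 15 takes 130 to reach its cap of 130 — 160 left.
Line 19: +30 to 30 (cap) — 130 left.
Give Line 8 130 to hit its cap of 130 — 0 left.
Total = 14×140 + 8×30 + 11×130 + 20×150 + 16×50 + 6×130 = 8210.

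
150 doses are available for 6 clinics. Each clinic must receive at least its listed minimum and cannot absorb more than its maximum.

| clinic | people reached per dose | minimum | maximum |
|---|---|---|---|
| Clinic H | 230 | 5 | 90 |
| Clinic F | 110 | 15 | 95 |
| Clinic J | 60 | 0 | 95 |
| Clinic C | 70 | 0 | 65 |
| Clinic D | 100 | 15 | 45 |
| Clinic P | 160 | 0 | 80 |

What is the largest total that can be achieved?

28650

Meeting every minimum uses 5+15+0+0+15+0 = 35 doses, leaving 115.
Rank by people reached per dose: Clinic H 230 > Clinic P 160 > Clinic F 110 > Clinic D 100 > Clinic C 70 > Clinic J 60.
Clinic H takes 85 more to reach its cap of 90 ; 30 left.
Clinic P has room for 80 more but only 30 remain, so it gets 30.
Total = 230×90 + 110×15 + 100×15 + 160×30 = 28650.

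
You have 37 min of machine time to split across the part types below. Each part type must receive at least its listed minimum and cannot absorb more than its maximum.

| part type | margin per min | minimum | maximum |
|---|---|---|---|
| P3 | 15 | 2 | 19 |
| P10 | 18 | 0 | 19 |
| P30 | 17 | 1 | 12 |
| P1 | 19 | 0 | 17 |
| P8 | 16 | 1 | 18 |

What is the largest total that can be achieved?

Meeting every minimum uses 2+0+1+0+1 = 4 min, leaving 33.
Rank by margin per min: P1 19 > P10 18 > P30 17 > P8 16 > P3 15.
P1 takes 17 more to reach its cap of 17 ; 16 left.
P10 has room for 19 more but only 16 remain, so it gets 16.
Total = 15×2 + 18×16 + 17×1 + 19×17 + 16×1 = 674.

674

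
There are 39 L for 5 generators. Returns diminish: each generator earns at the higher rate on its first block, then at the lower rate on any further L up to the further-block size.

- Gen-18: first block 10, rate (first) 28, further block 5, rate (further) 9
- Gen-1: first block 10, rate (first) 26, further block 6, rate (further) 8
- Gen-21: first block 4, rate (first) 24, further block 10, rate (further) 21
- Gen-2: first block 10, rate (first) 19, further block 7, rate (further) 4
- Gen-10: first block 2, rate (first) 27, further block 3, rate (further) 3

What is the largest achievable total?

957

Rank every tier by rate: Gen-18/first 28 > Gen-10/first 27 > Gen-1/first 26 > Gen-21/first 24 > Gen-21/second 21 > Gen-2/first 19 > Gen-18/second 9 > Gen-1/second 8 > Gen-2/second 4 > Gen-10/second 3.
Gen-18/first (28): +10 → 29 left.
Gen-10 first at 27: fill all 2 → 27 left.
Gen-1 first at 26: fill all 10 → 17 left.
Gen-21 first at 24: fill all 4 → 13 left.
Gen-21 second at 21: fill all 10 → 3 left.
3 remain; put them into Gen-2 first at 19.
Total = 28×10 + 27×2 + 26×10 + 24×4 + 21×10 + 19×3 = 957.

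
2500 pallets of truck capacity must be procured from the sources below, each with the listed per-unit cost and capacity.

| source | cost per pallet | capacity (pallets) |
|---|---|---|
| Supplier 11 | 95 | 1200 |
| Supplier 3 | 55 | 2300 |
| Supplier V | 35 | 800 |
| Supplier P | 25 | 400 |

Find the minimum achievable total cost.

109500

Use sources in increasing cost order.
Supplier P at 25: take all 400 pallets — 2100 still needed.
Supplier V (35): use full 800 — 1300 pallets to go.
Supplier 3 (55): take the remaining 1300 — done.
Supplier 11: unused.
Cost = 400×25 + 800×35 + 1300×55 = 109500.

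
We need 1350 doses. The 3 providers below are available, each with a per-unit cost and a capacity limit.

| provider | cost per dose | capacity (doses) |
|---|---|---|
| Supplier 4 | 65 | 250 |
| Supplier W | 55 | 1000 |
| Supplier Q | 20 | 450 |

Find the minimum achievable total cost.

58500

Use providers in increasing cost order.
Supplier Q at 20: take all 450 doses ; 900 still needed.
Supplier W at 55: take 900 of its 1000 ; requirement met.
Supplier 4: unused.
Cost = 450×20 + 900×55 = 58500.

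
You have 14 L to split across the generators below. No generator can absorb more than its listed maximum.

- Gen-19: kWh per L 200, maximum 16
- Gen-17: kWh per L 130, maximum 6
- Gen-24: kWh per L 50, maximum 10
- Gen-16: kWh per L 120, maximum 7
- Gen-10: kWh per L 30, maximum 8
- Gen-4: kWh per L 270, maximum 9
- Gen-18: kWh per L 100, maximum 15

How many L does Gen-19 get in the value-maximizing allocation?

5

Highest kWh per L first: Gen-4 270 > Gen-19 200 > Gen-17 130 > Gen-16 120 > Gen-18 100 > Gen-24 50 > Gen-10 30.
Give Gen-4 9 to hit its cap of 9 — 5 left.
Gen-19 has room for 16 but only 5 remain, so it gets 5.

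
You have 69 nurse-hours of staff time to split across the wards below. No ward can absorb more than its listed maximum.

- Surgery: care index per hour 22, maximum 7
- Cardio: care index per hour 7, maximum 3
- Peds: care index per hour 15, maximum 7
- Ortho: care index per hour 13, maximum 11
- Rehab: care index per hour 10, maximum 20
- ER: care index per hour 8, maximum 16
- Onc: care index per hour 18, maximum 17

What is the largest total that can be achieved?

Highest care index per hour first: Surgery 22 > Onc 18 > Peds 15 > Ortho 13 > Rehab 10 > ER 8 > Cardio 7.
Give Surgery 7 to hit its cap of 7 — 62 left.
Onc takes 17 to reach its cap of 17 — 45 left.
Peds: +7 to 7 (cap) — 38 left.
Give Ortho 11 to hit its cap of 11 — 27 left.
Give Rehab 20 to hit its cap of 20 — 7 left.
ER has room for 16 but only 7 remain, so it gets 7.
Total = 22×7 + 15×7 + 13×11 + 10×20 + 8×7 + 18×17 = 964.

964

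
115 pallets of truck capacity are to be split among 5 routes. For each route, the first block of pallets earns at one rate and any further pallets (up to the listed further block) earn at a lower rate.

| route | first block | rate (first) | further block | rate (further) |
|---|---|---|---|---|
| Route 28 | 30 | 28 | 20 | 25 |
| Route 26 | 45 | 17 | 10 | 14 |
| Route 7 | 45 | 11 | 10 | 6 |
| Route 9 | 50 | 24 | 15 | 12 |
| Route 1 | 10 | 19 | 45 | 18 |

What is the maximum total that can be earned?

2820

Treat each block as its own option and order by rate: Route 28/first 28 > Route 28/second 25 > Route 9/first 24 > Route 1/first 19 > Route 1/second 18 > Route 26/first 17 > Route 26/second 14 > Route 9/second 12 > Route 7/first 11 > Route 7/second 6.
Route 28 first at 28: fill all 30 ; 85 left.
Route 28/second (25): +20 ; 65 left.
Route 9 first at 24: fill all 50 ; 15 left.
Fill Route 1 first block (10 at 19) ; 5 left.
Route 1 second at 18: only 5 left, fill 5.
Total = 28×30 + 25×20 + 24×50 + 19×10 + 18×5 = 2820.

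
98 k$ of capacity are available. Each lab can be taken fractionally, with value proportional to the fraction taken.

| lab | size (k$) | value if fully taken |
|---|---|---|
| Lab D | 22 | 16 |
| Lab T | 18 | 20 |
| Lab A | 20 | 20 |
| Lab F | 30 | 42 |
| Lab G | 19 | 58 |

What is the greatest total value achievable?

Sort by value density: Lab G 58/19≈3.05, Lab F 42/30≈1.4, Lab T 20/18≈1.11, Lab A 20/20≈1, Lab D 16/22≈0.727.
Take all of Lab G (19 k$, value 58) ; 79 k$ left.
Lab F: take in full, 30 k$ for value 42 ; 49 left.
Lab T: take in full, 18 k$ for value 20 ; 31 left.
All 20 k$ of Lab A fit (value 20) ; 11 remain.
Fill the last 11 k$ with part of Lab D: 11/22 of it earns 8.
Total value = 148.

148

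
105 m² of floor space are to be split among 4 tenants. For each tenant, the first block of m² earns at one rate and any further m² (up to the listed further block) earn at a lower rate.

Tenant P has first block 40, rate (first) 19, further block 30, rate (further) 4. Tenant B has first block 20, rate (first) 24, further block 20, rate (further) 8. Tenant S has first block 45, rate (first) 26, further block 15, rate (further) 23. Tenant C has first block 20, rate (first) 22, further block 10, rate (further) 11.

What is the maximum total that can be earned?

2530

Rank every tier by rate: Tenant S/tier1 26 > Tenant B/tier1 24 > Tenant S/tier2 23 > Tenant C/tier1 22 > Tenant P/tier1 19 > Tenant C/tier2 11 > Tenant B/tier2 8 > Tenant P/tier2 4.
Tenant S tier1 at 26: fill all 45 ; 60 left.
Tenant B/tier1 (24): +20 ; 40 left.
Fill Tenant S tier2 block (15 at 23) ; 25 left.
Fill Tenant C tier1 block (20 at 22) ; 5 left.
5 remain; put them into Tenant P tier1 at 19.
Total = 26×45 + 24×20 + 23×15 + 22×20 + 19×5 = 2530.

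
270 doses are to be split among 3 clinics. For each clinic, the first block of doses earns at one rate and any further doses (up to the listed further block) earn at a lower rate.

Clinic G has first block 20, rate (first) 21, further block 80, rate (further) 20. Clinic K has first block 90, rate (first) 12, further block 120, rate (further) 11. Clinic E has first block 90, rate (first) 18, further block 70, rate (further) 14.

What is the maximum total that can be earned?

4740

Rank every tier by rate: Clinic G/first 21 > Clinic G/second 20 > Clinic E/first 18 > Clinic E/second 14 > Clinic K/first 12 > Clinic K/second 11.
Clinic G first at 21: fill all 20 ; 250 left.
Fill Clinic G second block (80 at 20) ; 170 left.
Clinic E first at 18: fill all 90 ; 80 left.
Clinic E second at 14: fill all 70 ; 10 left.
10 remain; put them into Clinic K first at 12.
Total = 21×20 + 20×80 + 18×90 + 14×70 + 12×10 = 4740.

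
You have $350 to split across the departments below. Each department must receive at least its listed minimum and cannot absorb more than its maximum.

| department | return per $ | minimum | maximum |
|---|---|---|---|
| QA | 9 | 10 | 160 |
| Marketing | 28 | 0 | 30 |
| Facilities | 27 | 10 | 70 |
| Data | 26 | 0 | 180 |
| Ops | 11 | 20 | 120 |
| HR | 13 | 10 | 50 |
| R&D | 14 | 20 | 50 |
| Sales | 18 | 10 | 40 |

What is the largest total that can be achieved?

8310

Meeting every minimum uses 10+0+10+0+20+10+20+10 = 80 $, leaving 270.
Rank by return per $: Marketing 28 > Facilities 27 > Data 26 > Sales 18 > R&D 14 > HR 13 > Ops 11 > QA 9.
Marketing takes 30 more to reach its cap of 30 — 240 left.
Facilities: +60 to 70 (cap) — 180 left.
Data: +180 to 180 (cap) — 0 left.
Total = 9×10 + 28×30 + 27×70 + 26×180 + 11×20 + 13×10 + 14×20 + 18×10 = 8310.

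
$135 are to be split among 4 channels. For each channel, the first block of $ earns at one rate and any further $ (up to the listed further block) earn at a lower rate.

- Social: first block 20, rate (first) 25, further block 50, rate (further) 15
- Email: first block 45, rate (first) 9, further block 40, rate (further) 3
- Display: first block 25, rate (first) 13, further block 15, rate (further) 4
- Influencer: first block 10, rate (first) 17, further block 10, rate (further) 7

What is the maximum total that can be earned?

Treat each block as its own option and order by rate: Social/first 25 > Influencer/first 17 > Social/second 15 > Display/first 13 > Email/first 9 > Influencer/second 7 > Display/second 4 > Email/second 3.
Social/first (25): +20 → 115 left.
Fill Influencer first block (10 at 17) → 105 left.
Social/second (15): +50 → 55 left.
Display/first (13): +25 → 30 left.
Email first at 9: only 30 left, fill 30.
Total = 25×20 + 17×10 + 15×50 + 13×25 + 9×30 = 2015.

2015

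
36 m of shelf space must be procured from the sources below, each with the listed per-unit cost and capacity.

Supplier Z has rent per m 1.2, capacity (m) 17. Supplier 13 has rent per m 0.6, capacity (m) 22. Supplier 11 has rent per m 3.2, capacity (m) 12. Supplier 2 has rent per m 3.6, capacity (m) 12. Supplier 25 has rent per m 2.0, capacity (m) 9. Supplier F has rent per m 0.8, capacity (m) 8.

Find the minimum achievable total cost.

26.8

Use sources in increasing cost order.
Take 22 from Supplier 13 at 0.6 ; need 14 more.
Take 8 from Supplier F at 0.8 ; need 6 more.
Take 6 from Supplier Z at 1.2 to finish.
Supplier 25, Supplier 11, Supplier 2: unused.
Cost = 22×0.6 + 8×0.8 + 6×1.2 = 26.8.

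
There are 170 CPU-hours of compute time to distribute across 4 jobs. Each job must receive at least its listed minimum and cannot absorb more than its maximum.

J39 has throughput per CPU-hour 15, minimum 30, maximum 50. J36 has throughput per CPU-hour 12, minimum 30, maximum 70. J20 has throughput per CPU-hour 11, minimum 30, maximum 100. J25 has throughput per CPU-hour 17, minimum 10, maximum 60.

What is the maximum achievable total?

2460

Meeting every minimum uses 30+30+30+10 = 100 CPU-hours, leaving 70.
Highest throughput per CPU-hour first: J25 17 > J39 15 > J36 12 > J20 11.
J25: +50 to 60 (cap) → 20 left.
J39 takes 20 more to reach its cap of 50 → 0 left.
Total = 15×50 + 12×30 + 11×30 + 17×60 = 2460.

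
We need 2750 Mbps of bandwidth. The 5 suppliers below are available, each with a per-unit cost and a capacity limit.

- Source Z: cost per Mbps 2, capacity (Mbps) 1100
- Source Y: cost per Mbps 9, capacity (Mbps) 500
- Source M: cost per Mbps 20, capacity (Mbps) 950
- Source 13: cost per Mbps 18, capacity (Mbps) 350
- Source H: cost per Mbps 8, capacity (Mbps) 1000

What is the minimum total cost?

Fill from the cheapest supplier first.
Take 1100 from Source Z at 2 → need 1650 more.
Source H at 8: take all 1000 Mbps → 650 still needed.
Source Y at 9: take all 500 Mbps → 150 still needed.
Take 150 from Source 13 at 18 to finish.
Source M: unused.
Cost = 1100×2 + 1000×8 + 500×9 + 150×18 = 17400.

17400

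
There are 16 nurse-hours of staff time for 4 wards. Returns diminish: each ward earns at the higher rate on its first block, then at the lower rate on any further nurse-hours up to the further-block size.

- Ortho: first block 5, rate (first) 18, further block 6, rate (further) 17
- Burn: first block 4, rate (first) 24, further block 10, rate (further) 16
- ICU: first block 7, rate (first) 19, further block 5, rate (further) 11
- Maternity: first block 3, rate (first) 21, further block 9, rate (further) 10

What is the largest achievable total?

328

Order all 8 blocks by rate: Burn/T1 24 > Maternity/T1 21 > ICU/T1 19 > Ortho/T1 18 > Ortho/T2 17 > Burn/T2 16 > ICU/T2 11 > Maternity/T2 10.
Burn/T1 (24): +4 → 12 left.
Fill Maternity T1 block (3 at 21) → 9 left.
ICU T1 at 19: fill all 7 → 2 left.
Ortho T1 at 18: only 2 left, fill 2.
Total = 24×4 + 21×3 + 19×7 + 18×2 = 328.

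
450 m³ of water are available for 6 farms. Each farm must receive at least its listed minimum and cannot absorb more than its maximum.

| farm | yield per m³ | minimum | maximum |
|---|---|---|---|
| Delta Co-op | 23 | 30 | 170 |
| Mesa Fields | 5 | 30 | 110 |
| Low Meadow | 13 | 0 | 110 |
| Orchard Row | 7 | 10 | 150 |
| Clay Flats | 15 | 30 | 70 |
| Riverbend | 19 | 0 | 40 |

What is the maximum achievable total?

7510

Meeting every minimum uses 30+30+0+10+30+0 = 100 m³, leaving 350.
Highest yield per m³ first: Delta Co-op 23 > Riverbend 19 > Clay Flats 15 > Low Meadow 13 > Orchard Row 7 > Mesa Fields 5.
Delta Co-op: +140 to 170 (cap) → 210 left.
Riverbend takes 40 more to reach its cap of 40 → 170 left.
Give Clay Flats 40 more to hit its cap of 70 → 130 left.
Low Meadow: +110 to 110 (cap) → 20 left.
Orchard Row has room for 140 more but only 20 remain, so it gets 30.
Total = 23×170 + 5×30 + 13×110 + 7×30 + 15×70 + 19×40 = 7510.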